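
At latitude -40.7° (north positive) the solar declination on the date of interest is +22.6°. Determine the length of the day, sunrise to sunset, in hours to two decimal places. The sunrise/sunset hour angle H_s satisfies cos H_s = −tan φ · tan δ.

9.20 hours

The sunset hour angle satisfies cos H_s = −tan φ tan δ = 0.3580, giving H_s = 69.02°.
Day length = 2 H_s / 15° h⁻¹ = 138.04° / 15 = 9.203 h.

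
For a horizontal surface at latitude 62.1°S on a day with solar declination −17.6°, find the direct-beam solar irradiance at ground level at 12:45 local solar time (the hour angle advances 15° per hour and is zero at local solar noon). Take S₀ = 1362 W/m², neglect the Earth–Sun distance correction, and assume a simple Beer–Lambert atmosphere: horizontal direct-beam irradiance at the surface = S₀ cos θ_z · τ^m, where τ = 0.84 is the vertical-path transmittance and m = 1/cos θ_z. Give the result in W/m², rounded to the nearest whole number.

Hour angle H = 15° × (12.75 − 12) = 11.25°.
cos θ_z = sin φ sin δ + cos φ cos δ cos H = (-0.8838)(-0.3024) + (0.4679)(0.9532)(0.9808) = 0.7047.
Air mass m = 1/cos θ_z = 1/0.7047 = 1.419; τ^m = 0.84^1.419 = 0.7808.
Surface direct beam = 1362 × 0.7047 × 0.7808 = 749.41 W/m².

749 W/m²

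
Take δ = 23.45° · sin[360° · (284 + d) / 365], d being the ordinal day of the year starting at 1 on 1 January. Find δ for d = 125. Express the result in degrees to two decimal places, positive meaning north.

+16.11°

360 × (284 + 125) / 365 = 403.397°; sin(403.397°) = 0.6870.
δ = 23.45 × 0.6870 = 16.110° ≈ +16.11°.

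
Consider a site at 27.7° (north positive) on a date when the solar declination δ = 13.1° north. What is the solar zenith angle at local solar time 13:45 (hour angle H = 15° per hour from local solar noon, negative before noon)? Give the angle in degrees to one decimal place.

Hour angle H = 15° × (13.75 − 12) = 26.25°.
cos θ_z = sin(27.7°) sin(13.1°) + cos(27.7°) cos(13.1°) cos(26.25°) = 0.1054 + 0.7734 = 0.8788.
θ_z = arccos(0.8788) = 28.50°.

28.5°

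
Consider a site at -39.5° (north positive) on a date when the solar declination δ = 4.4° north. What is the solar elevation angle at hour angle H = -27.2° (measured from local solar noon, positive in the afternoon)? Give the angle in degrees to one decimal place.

cos θ_z = sin(-39.5°) sin(4.4°) + cos(-39.5°) cos(4.4°) cos(-27.20°) = -0.0488 + 0.6843 = 0.6355.
θ_z = arccos(0.6355) = 50.54°, so the elevation is 90° − 50.54° = 39.46°.

39.5°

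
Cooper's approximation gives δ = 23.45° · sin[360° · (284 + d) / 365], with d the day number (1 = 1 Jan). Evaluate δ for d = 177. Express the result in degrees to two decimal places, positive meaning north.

360 × (284 + 177) / 365 = 454.685°; sin(454.685°) = 0.9967.
δ = 23.45 × 0.9967 = 23.373° ≈ +23.37°.

+23.37°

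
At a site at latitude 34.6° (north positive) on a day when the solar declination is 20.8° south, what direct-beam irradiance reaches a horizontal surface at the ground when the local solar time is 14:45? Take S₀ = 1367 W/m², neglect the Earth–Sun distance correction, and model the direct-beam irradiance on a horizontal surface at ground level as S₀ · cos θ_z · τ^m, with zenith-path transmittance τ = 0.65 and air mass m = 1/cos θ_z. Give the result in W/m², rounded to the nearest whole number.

164 W/m²

Hour angle H = 15° × (14.75 − 12) = 41.25°.
cos θ_z = sin φ sin δ + cos φ cos δ cos H = (0.5678)(-0.3551) + (0.8231)(0.9348)(0.7518) = 0.3768.
Air mass m = 1/cos θ_z = 1/0.3768 = 2.654; τ^m = 0.65^2.654 = 0.3188.
Surface direct beam = 1367 × 0.3768 × 0.3188 = 164.21 W/m².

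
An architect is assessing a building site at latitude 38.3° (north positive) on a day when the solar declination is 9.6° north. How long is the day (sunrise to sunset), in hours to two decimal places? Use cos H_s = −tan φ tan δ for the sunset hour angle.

cos H_s = −tan(38.3°) · tan(9.6°) = -0.1336, so H_s = arccos(-0.1336) = 97.68°.
Day length = 2 H_s / 15° h⁻¹ = 195.36° / 15 = 13.024 h.

13.02 hours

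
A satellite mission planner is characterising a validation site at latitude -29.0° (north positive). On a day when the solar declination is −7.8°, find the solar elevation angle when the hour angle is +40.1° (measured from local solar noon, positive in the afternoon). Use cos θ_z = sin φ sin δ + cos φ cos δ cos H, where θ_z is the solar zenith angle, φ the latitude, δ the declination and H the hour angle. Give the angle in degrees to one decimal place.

cos θ_z = sin φ sin δ + cos φ cos δ cos H = (-0.4848)(-0.1357) + (0.8746)(0.9907)(0.7649) = 0.7285.
θ_z = arccos(0.7285) = 43.24°, so the elevation is 90° − 43.24° = 46.76°.

46.8°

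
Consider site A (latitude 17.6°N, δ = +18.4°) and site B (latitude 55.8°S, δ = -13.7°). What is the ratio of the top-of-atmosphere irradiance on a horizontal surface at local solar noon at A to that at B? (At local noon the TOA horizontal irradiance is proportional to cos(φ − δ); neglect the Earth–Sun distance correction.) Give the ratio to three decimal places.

A: cos θ_z = cos(17.6° − (18.4°)) = 0.9999.
B: cos θ_z = cos(-55.8° − (-13.7°)) = 0.7420.
Ratio A/B = 0.9999 / 0.7420 = 1.3476.

1.348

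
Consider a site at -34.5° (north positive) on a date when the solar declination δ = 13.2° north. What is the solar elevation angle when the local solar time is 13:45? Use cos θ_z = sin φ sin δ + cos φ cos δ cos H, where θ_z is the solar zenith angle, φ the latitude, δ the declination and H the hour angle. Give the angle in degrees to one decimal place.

36.2°

Hour angle H = 15° × (13.75 − 12) = 26.25°.
cos θ_z = sin(-34.5°) sin(13.2°) + cos(-34.5°) cos(13.2°) cos(26.25°) = -0.1293 + 0.7196 = 0.5903.
θ_z = arccos(0.5903) = 53.82°, so the elevation is 90° − 53.82° = 36.18°.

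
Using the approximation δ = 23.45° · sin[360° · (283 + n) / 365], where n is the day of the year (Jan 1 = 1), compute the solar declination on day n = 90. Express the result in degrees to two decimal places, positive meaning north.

+3.22°

360 × (283 + 90) / 365 = 367.890°; sin(367.890°) = 0.1373.
δ = 23.45 × 0.1373 = 3.220° ≈ +3.22°.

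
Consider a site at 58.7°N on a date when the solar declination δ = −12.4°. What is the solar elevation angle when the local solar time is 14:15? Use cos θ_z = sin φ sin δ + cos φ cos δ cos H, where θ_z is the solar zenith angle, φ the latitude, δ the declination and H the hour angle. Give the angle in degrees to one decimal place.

Hour angle H = 15° × (14.25 − 12) = 33.75°.
cos θ_z = sin φ sin δ + cos φ cos δ cos H = (0.8545)(-0.2147) + (0.5195)(0.9767)(0.8315) = 0.2384.
θ_z = arccos(0.2384) = 76.21°, so the elevation is 90° − 76.21° = 13.79°.

13.8°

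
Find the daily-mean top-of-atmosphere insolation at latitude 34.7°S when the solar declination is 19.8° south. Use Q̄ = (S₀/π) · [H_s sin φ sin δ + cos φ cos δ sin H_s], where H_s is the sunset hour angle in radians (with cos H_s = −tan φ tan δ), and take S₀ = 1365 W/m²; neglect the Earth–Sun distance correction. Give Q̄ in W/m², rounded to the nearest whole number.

478 W/m²

cos H_s = −tan(-34.7°) · tan(-19.8°) = -0.2493, so H_s = arccos(-0.2493) = 104.44°. In radians, H_s = 1.8228.
H_s sin φ sin δ = 1.8228 × -0.5693 × -0.3387 = 0.3515.
cos φ cos δ sin H_s = 0.8221 × 0.9409 × 0.9684 = 0.7491.
Q̄ = (1365/π) × (0.3515 + 0.7491) = 434.49 × 1.1006 = 478.20 W/m².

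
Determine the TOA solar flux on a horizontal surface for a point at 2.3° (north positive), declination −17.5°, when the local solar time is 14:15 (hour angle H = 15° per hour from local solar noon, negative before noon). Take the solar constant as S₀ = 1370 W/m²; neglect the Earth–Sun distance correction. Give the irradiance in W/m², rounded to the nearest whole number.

Hour angle H = 15° × (14.25 − 12) = 33.75°.
cos θ_z = sin φ sin δ + cos φ cos δ cos H = (0.0401)(-0.3007) + (0.9992)(0.9537)(0.8315) = 0.7803.
Top-of-atmosphere irradiance = S₀ cos θ_z = 1370 × 0.7803 = 1069.01 W/m².

1069 W/m²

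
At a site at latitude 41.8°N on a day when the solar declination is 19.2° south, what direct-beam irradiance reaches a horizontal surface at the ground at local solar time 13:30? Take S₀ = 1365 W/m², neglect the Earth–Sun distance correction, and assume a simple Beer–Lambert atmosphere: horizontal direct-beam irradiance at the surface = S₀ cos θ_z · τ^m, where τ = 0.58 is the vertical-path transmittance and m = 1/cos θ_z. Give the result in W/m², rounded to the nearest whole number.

166 W/m²

Hour angle H = 15° × (13.5 − 12) = 22.50°.
With φ = 41.8°, δ = -19.2°, H = 22.50°: sin φ sin δ = -0.2192, cos φ cos δ cos H = 0.6504, so cos θ_z = 0.4312.
Air mass m = 1/cos θ_z = 1/0.4312 = 2.319; τ^m = 0.58^2.319 = 0.2827.
Surface direct beam = 1365 × 0.4312 × 0.2827 = 166.39 W/m².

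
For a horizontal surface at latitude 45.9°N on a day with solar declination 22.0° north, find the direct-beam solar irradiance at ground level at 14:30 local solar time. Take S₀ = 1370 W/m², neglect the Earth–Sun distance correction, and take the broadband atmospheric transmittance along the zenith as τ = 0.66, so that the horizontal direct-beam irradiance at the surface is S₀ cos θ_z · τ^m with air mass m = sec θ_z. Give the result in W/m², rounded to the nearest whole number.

628 W/m²

Hour angle H = 15° × (14.5 − 12) = 37.50°.
cos θ_z = sin(45.9°) sin(22.0°) + cos(45.9°) cos(22.0°) cos(37.50°) = 0.2690 + 0.5119 = 0.7809.
Air mass m = 1/cos θ_z = 1/0.7809 = 1.281; τ^m = 0.66^1.281 = 0.5873.
Surface direct beam = 1370 × 0.7809 × 0.5873 = 628.31 W/m².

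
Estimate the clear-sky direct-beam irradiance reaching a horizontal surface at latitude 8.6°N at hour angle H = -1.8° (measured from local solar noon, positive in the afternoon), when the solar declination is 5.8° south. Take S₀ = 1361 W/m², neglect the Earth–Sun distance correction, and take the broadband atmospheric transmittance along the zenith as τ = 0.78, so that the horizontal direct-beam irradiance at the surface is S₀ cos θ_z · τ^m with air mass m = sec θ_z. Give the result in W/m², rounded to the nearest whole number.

1019 W/m²

cos θ_z = sin(8.6°) sin(-5.8°) + cos(8.6°) cos(-5.8°) cos(-1.80°) = -0.0151 + 0.9832 = 0.9681.
Air mass m = 1/cos θ_z = 1/0.9681 = 1.033; τ^m = 0.78^1.033 = 0.7736.
Surface direct beam = 1361 × 0.9681 × 0.7736 = 1019.28 W/m².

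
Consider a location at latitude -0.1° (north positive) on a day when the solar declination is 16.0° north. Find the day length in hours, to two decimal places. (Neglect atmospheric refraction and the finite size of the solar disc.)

12.00 hours

cos H_s = −tan(-0.1°) · tan(16.0°) = 0.0005, so H_s = arccos(0.0005) = 89.97°.
Day length = 2 H_s / 15° h⁻¹ = 179.94° / 15 = 11.996 h.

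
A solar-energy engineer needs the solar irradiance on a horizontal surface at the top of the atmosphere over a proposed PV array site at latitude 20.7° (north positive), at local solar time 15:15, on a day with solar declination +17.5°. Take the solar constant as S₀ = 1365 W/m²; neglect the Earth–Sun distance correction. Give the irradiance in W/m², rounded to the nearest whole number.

948 W/m²

Hour angle H = 15° × (15.25 − 12) = 48.75°.
cos θ_z = sin(20.7°) sin(17.5°) + cos(20.7°) cos(17.5°) cos(48.75°) = 0.1063 + 0.5882 = 0.6945.
Top-of-atmosphere irradiance = S₀ cos θ_z = 1365 × 0.6945 = 947.99 W/m².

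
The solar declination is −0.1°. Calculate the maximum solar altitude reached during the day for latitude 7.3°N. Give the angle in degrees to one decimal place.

82.6°

At local solar noon the hour angle is zero, so the elevation is 90° − |φ − δ| = 90° − |7.3° − (-0.1°)| = 90° − 7.4° = 82.6°.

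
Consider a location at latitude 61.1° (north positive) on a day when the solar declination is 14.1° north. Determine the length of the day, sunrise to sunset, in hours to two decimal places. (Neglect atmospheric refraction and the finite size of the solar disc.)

The sunset hour angle satisfies cos H_s = −tan φ tan δ = -0.4550, giving H_s = 117.06°.
Day length = 2 H_s / 15° h⁻¹ = 234.12° / 15 = 15.608 h.

15.61 hours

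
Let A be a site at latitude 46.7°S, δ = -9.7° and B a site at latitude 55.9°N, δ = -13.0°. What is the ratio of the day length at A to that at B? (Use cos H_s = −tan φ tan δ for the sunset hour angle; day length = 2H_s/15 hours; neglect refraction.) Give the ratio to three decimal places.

1.434

A: H_s = arccos(−tan -46.7° · tan -9.7°) = 100.45°, so 2H_s/15 = 13.3933 h.
B: H_s = arccos(−tan 55.9° · tan -13.0°) = 70.06°, so 2H_s/15 = 9.3413 h.
Ratio A/B = 13.3933 / 9.3413 = 1.4338.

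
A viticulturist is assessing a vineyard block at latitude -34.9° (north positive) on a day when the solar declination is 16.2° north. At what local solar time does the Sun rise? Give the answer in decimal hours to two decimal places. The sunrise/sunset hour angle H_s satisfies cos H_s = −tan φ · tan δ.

The sunset hour angle satisfies cos H_s = −tan φ tan δ = 0.2027, giving H_s = 78.31°.
Sunrise is at 12 − H_s/15 = 12 − 5.221 = 6.779 h local solar time.

6.78 h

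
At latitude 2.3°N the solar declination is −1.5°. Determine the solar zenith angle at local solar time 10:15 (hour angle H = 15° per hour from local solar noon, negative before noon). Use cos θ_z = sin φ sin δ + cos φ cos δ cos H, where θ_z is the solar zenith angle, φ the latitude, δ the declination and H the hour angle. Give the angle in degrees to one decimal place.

Hour angle H = 15° × (10.25 − 12) = -26.25°.
cos θ_z = sin(2.3°) sin(-1.5°) + cos(2.3°) cos(-1.5°) cos(-26.25°) = -0.0011 + 0.8958 = 0.8947.
θ_z = arccos(0.8947) = 26.53°.

26.5°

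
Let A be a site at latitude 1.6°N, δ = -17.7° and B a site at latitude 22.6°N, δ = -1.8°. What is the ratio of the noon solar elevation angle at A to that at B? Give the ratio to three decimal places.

A: 90° − |1.6 − (-17.7)| = 70.70°.
B: 90° − |22.6 − (-1.8)| = 65.60°.
Ratio A/B = 70.7000 / 65.6000 = 1.0777.

1.078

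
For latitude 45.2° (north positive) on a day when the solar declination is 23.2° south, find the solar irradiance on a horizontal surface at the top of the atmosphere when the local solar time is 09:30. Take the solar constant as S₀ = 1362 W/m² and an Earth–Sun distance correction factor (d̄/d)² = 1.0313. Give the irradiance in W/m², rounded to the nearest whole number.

329 W/m²

Hour angle H = 15° × (9.5 − 12) = -37.50°.
cos θ_z = sin φ sin δ + cos φ cos δ cos H = (0.7096)(-0.3939) + (0.7046)(0.9191)(0.7934) = 0.2343.
Top-of-atmosphere irradiance = S₀ (d̄/d)² cos θ_z = 1362 × 1.0313 × 0.2343 = 329.10 W/m².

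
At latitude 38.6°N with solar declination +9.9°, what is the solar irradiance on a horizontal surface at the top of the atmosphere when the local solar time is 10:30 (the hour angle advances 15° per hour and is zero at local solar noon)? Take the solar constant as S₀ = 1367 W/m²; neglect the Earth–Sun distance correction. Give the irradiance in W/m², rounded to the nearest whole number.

1119 W/m²

Hour angle H = 15° × (10.5 − 12) = -22.50°.
cos θ_z = sin φ sin δ + cos φ cos δ cos H = (0.6239)(0.1719) + (0.7815)(0.9851)(0.9239) = 0.8185.
Top-of-atmosphere irradiance = S₀ cos θ_z = 1367 × 0.8185 = 1118.89 W/m².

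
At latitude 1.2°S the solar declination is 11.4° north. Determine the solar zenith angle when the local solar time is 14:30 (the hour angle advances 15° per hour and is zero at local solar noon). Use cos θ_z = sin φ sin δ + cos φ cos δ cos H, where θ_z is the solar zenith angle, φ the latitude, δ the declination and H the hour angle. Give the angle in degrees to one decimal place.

39.3°

Hour angle H = 15° × (14.5 − 12) = 37.50°.
cos θ_z = sin φ sin δ + cos φ cos δ cos H = (-0.0209)(0.1977) + (0.9998)(0.9803)(0.7934) = 0.7735.
θ_z = arccos(0.7735) = 39.33°.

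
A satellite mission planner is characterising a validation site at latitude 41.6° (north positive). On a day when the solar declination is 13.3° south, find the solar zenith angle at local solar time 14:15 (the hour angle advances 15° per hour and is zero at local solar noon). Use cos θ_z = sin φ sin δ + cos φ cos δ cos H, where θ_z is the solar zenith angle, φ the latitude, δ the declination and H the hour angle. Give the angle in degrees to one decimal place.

Hour angle H = 15° × (14.25 − 12) = 33.75°.
cos θ_z = sin(41.6°) sin(-13.3°) + cos(41.6°) cos(-13.3°) cos(33.75°) = -0.1527 + 0.6051 = 0.4524.
θ_z = arccos(0.4524) = 63.10°.

63.1°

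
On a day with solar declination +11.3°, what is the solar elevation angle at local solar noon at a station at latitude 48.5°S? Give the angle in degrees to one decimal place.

At local solar noon the hour angle is zero, so the elevation is 90° − |φ − δ| = 90° − |-48.5° − (11.3°)| = 90° − 59.8° = 30.2°.

30.2°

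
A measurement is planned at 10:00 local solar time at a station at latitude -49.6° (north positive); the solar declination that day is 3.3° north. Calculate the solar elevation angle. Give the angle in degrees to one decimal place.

Hour angle H = 15° × (10 − 12) = -30.00°.
With φ = -49.6°, δ = 3.3°, H = -30.00°: sin φ sin δ = -0.0438, cos φ cos δ cos H = 0.5604, so cos θ_z = 0.5166.
θ_z = arccos(0.5166) = 58.90°, so the elevation is 90° − 58.90° = 31.10°.

31.1°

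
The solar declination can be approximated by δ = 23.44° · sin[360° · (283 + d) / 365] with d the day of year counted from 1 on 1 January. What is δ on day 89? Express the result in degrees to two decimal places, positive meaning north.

360 × (283 + 89) / 365 = 366.904°; sin(366.904°) = 0.1202.
δ = 23.44 × 0.1202 = 2.817° ≈ +2.82°.

+2.82°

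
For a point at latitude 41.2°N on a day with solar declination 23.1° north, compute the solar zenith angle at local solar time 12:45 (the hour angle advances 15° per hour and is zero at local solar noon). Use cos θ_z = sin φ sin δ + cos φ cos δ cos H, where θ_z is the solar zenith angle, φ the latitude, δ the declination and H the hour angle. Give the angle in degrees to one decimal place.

Hour angle H = 15° × (12.75 − 12) = 11.25°.
cos θ_z = sin(41.2°) sin(23.1°) + cos(41.2°) cos(23.1°) cos(11.25°) = 0.2584 + 0.6788 = 0.9372.
θ_z = arccos(0.9372) = 20.41°.

20.4°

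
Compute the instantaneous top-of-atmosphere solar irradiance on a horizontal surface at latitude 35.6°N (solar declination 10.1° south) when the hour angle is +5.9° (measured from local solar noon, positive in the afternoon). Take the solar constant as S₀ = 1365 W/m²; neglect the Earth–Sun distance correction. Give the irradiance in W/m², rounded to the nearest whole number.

With φ = 35.6°, δ = -10.1°, H = 5.90°: sin φ sin δ = -0.1021, cos φ cos δ cos H = 0.7963, so cos θ_z = 0.6942.
Top-of-atmosphere irradiance = S₀ cos θ_z = 1365 × 0.6942 = 947.58 W/m².

948 W/m²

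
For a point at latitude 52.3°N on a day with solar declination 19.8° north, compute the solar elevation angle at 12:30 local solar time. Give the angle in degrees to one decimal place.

Hour angle H = 15° × (12.5 − 12) = 7.50°.
cos θ_z = sin(52.3°) sin(19.8°) + cos(52.3°) cos(19.8°) cos(7.50°) = 0.2680 + 0.5705 = 0.8385.
θ_z = arccos(0.8385) = 33.02°, so the elevation is 90° − 33.02° = 56.98°.

57.0°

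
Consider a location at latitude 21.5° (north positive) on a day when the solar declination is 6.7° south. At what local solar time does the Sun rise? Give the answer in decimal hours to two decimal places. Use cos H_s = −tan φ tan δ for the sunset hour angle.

6.18 h

−tan φ tan δ = −(0.3939)(-0.1175) = 0.0463; H_s = arccos(0.0463) = 87.35°.
Sunrise is at 12 − H_s/15 = 12 − 5.823 = 6.177 h local solar time.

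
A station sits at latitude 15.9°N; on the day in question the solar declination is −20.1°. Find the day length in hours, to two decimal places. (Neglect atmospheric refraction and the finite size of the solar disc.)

11.20 hours

The sunset hour angle satisfies cos H_s = −tan φ tan δ = 0.1042, giving H_s = 84.02°.
Day length = 2 H_s / 15° h⁻¹ = 168.04° / 15 = 11.203 h.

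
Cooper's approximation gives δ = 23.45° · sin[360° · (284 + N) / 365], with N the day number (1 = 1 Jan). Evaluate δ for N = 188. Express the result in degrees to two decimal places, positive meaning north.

+22.59°

360 × (284 + 188) / 365 = 465.534°; sin(465.534°) = 0.9635.
δ = 23.45 × 0.9635 = 22.594° ≈ +22.59°.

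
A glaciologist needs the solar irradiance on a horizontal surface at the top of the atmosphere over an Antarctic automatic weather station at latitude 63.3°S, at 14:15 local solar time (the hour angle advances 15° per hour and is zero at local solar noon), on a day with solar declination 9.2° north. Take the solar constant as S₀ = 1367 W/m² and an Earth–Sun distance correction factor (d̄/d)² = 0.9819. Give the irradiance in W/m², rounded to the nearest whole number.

Hour angle H = 15° × (14.25 − 12) = 33.75°.
With φ = -63.3°, δ = 9.2°, H = 33.75°: sin φ sin δ = -0.1428, cos φ cos δ cos H = 0.3688, so cos θ_z = 0.2260.
Top-of-atmosphere irradiance = S₀ (d̄/d)² cos θ_z = 1367 × 0.9819 × 0.2260 = 303.35 W/m².

303 W/m²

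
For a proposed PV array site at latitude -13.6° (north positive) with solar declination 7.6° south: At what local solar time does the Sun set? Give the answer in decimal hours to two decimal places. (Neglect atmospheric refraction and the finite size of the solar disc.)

The sunset hour angle satisfies cos H_s = −tan φ tan δ = -0.0323, giving H_s = 91.85°.
Sunset is at 12 + H_s/15 = 12 + 6.123 = 18.123 h local solar time.

18.12 h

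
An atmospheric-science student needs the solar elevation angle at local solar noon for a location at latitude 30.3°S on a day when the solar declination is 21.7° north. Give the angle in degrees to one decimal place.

At local solar noon the hour angle is zero, so the elevation is 90° − |φ − δ| = 90° − |-30.3° − (21.7°)| = 90° − 52.0° = 38.0°.

38.0°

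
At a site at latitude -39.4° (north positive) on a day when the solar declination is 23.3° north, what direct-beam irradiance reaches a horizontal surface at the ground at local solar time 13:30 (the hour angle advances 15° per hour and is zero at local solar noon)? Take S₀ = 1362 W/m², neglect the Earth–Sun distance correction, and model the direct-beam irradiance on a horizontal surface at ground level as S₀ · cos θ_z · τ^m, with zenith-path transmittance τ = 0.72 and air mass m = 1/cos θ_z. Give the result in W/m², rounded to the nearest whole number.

245 W/m²

Hour angle H = 15° × (13.5 − 12) = 22.50°.
With φ = -39.4°, δ = 23.3°, H = 22.50°: sin φ sin δ = -0.2511, cos φ cos δ cos H = 0.6557, so cos θ_z = 0.4046.
Air mass m = 1/cos θ_z = 1/0.4046 = 2.472; τ^m = 0.72^2.472 = 0.4439.
Surface direct beam = 1362 × 0.4046 × 0.4439 = 244.62 W/m².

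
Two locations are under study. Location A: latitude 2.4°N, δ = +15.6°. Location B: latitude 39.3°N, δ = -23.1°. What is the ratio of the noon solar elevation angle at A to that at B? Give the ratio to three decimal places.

2.783

A: 90° − |2.4 − (15.6)| = 76.80°.
B: 90° − |39.3 − (-23.1)| = 27.60°.
Ratio A/B = 76.8000 / 27.6000 = 2.7826.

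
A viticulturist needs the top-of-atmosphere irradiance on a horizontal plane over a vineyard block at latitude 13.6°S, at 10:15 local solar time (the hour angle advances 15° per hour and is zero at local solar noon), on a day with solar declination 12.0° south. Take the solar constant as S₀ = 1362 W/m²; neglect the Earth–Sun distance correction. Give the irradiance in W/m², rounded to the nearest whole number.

1228 W/m²

Hour angle H = 15° × (10.25 − 12) = -26.25°.
With φ = -13.6°, δ = -12.0°, H = -26.25°: sin φ sin δ = 0.0489, cos φ cos δ cos H = 0.8527, so cos θ_z = 0.9016.
Top-of-atmosphere irradiance = S₀ cos θ_z = 1362 × 0.9016 = 1227.98 W/m².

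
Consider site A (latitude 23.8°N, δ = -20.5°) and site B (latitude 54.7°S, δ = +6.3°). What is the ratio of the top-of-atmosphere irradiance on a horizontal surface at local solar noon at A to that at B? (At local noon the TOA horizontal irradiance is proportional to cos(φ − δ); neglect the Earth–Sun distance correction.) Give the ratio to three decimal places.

A: cos θ_z = cos(23.8° − (-20.5°)) = 0.7157.
B: cos θ_z = cos(-54.7° − (6.3°)) = 0.4848.
Ratio A/B = 0.7157 / 0.4848 = 1.4763.

1.476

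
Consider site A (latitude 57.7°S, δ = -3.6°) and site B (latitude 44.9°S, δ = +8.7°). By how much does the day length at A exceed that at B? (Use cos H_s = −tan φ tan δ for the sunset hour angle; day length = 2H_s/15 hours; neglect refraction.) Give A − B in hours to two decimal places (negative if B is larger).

A: H_s = arccos(−tan -57.7° · tan -3.6°) = 95.71°, so 2H_s/15 = 12.7613 h.
B: H_s = arccos(−tan -44.9° · tan 8.7°) = 81.23°, so 2H_s/15 = 10.8307 h.
A − B = 12.7613 − 10.8307 = 1.9306 h.

+1.93 h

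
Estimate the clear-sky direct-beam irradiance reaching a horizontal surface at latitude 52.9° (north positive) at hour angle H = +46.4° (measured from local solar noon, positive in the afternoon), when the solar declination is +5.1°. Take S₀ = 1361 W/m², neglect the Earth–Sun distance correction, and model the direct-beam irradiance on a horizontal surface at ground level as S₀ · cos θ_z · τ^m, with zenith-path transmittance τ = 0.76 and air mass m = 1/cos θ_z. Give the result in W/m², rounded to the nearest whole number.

cos θ_z = sin(52.9°) sin(5.1°) + cos(52.9°) cos(5.1°) cos(46.40°) = 0.0709 + 0.4143 = 0.4852.
Air mass m = 1/cos θ_z = 1/0.4852 = 2.061; τ^m = 0.76^2.061 = 0.5680.
Surface direct beam = 1361 × 0.4852 × 0.5680 = 375.08 W/m².

375 W/m²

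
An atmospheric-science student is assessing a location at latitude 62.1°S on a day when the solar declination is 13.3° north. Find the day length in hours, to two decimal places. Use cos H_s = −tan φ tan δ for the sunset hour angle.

−tan φ tan δ = −(-1.8887)(0.2364) = 0.4465; H_s = arccos(0.4465) = 63.48°.
Day length = 2 H_s / 15° h⁻¹ = 126.96° / 15 = 8.464 h.

8.46 hours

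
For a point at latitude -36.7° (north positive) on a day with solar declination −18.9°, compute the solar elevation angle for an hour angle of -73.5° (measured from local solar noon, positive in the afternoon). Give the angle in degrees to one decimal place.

24.1°

With φ = -36.7°, δ = -18.9°, H = -73.50°: sin φ sin δ = 0.1936, cos φ cos δ cos H = 0.2154, so cos θ_z = 0.4090.
θ_z = arccos(0.4090) = 65.86°, so the elevation is 90° − 65.86° = 24.14°.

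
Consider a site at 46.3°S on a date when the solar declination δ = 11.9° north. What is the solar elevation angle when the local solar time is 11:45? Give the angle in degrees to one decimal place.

Hour angle H = 15° × (11.75 − 12) = -3.75°.
cos θ_z = sin φ sin δ + cos φ cos δ cos H = (-0.7230)(0.2062) + (0.6909)(0.9785)(0.9979) = 0.5255.
θ_z = arccos(0.5255) = 58.30°, so the elevation is 90° − 58.30° = 31.70°.

31.7°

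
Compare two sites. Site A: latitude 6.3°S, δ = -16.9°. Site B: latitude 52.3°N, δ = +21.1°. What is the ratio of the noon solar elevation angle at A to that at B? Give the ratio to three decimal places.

1.350

A: 90° − |-6.3 − (-16.9)| = 79.40°.
B: 90° − |52.3 − (21.1)| = 58.80°.
Ratio A/B = 79.4000 / 58.8000 = 1.3503.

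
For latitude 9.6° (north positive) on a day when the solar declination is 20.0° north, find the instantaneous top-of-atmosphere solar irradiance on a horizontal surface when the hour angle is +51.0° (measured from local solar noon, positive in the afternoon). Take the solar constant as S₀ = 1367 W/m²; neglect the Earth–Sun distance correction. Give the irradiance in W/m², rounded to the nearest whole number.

With φ = 9.6°, δ = 20.0°, H = 51.00°: sin φ sin δ = 0.0570, cos φ cos δ cos H = 0.5831, so cos θ_z = 0.6401.
Top-of-atmosphere irradiance = S₀ cos θ_z = 1367 × 0.6401 = 875.02 W/m².

875 W/m²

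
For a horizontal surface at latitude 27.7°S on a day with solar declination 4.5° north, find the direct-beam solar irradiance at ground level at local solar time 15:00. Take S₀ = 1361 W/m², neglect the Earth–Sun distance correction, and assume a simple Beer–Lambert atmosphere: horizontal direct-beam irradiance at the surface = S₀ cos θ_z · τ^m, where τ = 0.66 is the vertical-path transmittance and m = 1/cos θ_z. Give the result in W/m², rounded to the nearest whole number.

394 W/m²

Hour angle H = 15° × (15 − 12) = 45.00°.
cos θ_z = sin(-27.7°) sin(4.5°) + cos(-27.7°) cos(4.5°) cos(45.00°) = -0.0365 + 0.6241 = 0.5876.
Air mass m = 1/cos θ_z = 1/0.5876 = 1.702; τ^m = 0.66^1.702 = 0.4930.
Surface direct beam = 1361 × 0.5876 × 0.4930 = 394.26 W/m².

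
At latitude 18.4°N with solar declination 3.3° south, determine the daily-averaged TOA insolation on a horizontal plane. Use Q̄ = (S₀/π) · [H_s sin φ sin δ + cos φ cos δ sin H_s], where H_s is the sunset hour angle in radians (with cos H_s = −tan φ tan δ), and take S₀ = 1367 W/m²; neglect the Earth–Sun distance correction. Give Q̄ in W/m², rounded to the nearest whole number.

cos H_s = −tan(18.4°) · tan(-3.3°) = 0.0192, so H_s = arccos(0.0192) = 88.90°. In radians, H_s = 1.5516.
H_s sin φ sin δ = 1.5516 × 0.3156 × -0.0576 = -0.0282.
cos φ cos δ sin H_s = 0.9489 × 0.9983 × 0.9998 = 0.9471.
Q̄ = (1367/π) × (-0.0282 + 0.9471) = 435.13 × 0.9189 = 399.84 W/m².

400 W/m²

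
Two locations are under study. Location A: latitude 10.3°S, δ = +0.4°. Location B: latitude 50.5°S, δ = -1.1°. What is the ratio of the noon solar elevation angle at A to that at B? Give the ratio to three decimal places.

1.953

A: 90° − |-10.3 − (0.4)| = 79.30°.
B: 90° − |-50.5 − (-1.1)| = 40.60°.
Ratio A/B = 79.3000 / 40.6000 = 1.9532.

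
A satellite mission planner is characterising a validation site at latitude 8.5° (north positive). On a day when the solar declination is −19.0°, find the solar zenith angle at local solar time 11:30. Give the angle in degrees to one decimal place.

Hour angle H = 15° × (11.5 − 12) = -7.50°.
With φ = 8.5°, δ = -19.0°, H = -7.50°: sin φ sin δ = -0.0481, cos φ cos δ cos H = 0.9271, so cos θ_z = 0.8790.
θ_z = arccos(0.8790) = 28.48°.

28.5°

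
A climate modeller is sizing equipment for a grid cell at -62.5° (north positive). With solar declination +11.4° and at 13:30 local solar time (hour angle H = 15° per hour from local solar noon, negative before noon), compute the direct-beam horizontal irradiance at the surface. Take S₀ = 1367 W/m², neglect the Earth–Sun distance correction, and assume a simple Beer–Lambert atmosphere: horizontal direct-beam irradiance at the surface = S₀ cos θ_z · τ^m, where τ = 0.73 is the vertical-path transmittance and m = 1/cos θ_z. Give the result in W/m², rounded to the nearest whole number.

91 W/m²

Hour angle H = 15° × (13.5 − 12) = 22.50°.
cos θ_z = sin φ sin δ + cos φ cos δ cos H = (-0.8870)(0.1977) + (0.4617)(0.9803)(0.9239) = 0.2428.
Air mass m = 1/cos θ_z = 1/0.2428 = 4.119; τ^m = 0.73^4.119 = 0.2735.
Surface direct beam = 1367 × 0.2428 × 0.2735 = 90.78 W/m².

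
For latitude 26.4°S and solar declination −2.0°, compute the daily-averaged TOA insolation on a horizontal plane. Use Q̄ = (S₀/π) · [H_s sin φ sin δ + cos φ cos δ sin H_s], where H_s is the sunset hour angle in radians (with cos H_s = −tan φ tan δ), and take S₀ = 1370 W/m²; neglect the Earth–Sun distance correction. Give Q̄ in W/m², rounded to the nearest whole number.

The sunset hour angle satisfies cos H_s = −tan φ tan δ = -0.0173, giving H_s = 90.99°. In radians, H_s = 1.5881.
H_s sin φ sin δ = 1.5881 × -0.4446 × -0.0349 = 0.0246.
cos φ cos δ sin H_s = 0.8957 × 0.9994 × 0.9999 = 0.8951.
Q̄ = (1370/π) × (0.0246 + 0.8951) = 436.08 × 0.9197 = 401.06 W/m².

401 W/m²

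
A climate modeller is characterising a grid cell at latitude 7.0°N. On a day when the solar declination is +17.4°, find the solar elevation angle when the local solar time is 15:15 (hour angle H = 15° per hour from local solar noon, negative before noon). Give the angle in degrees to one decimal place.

Hour angle H = 15° × (15.25 − 12) = 48.75°.
cos θ_z = sin(7.0°) sin(17.4°) + cos(7.0°) cos(17.4°) cos(48.75°) = 0.0364 + 0.6245 = 0.6609.
θ_z = arccos(0.6609) = 48.63°, so the elevation is 90° − 48.63° = 41.37°.

41.4°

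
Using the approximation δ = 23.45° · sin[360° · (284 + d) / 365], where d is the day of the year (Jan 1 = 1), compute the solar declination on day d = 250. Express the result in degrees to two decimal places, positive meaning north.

+5.40°

360 × (284 + 250) / 365 = 526.685°; sin(526.685°) = 0.2303.
δ = 23.45 × 0.2303 = 5.401° ≈ +5.40°.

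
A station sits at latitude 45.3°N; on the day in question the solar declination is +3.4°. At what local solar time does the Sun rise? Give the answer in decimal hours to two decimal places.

−tan φ tan δ = −(1.0105)(0.0594) = -0.0600; H_s = arccos(-0.0600) = 93.44°.
Sunrise is at 12 − H_s/15 = 12 − 6.229 = 5.771 h local solar time.

5.77 h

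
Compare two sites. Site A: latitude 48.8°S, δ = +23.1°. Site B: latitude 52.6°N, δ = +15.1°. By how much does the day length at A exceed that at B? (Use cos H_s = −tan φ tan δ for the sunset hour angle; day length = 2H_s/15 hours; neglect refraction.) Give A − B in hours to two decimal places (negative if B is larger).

-6.64 h

A: H_s = arccos(−tan -48.8° · tan 23.1°) = 60.84°, so 2H_s/15 = 8.1120 h.
B: H_s = arccos(−tan 52.6° · tan 15.1°) = 110.67°, so 2H_s/15 = 14.7560 h.
A − B = 8.1120 − 14.7560 = -6.6440 h.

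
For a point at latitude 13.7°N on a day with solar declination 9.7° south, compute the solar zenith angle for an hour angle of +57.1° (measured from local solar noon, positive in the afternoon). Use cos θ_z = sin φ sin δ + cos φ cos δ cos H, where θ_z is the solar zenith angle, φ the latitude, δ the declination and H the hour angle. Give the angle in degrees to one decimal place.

61.3°

cos θ_z = sin(13.7°) sin(-9.7°) + cos(13.7°) cos(-9.7°) cos(57.10°) = -0.0399 + 0.5202 = 0.4803.
θ_z = arccos(0.4803) = 61.30°.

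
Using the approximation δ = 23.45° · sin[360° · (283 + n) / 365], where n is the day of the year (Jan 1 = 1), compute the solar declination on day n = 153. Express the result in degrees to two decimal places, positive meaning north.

360 × (283 + 153) / 365 = 430.027°; sin(430.027°) = 0.9399.
δ = 23.45 × 0.9399 = 22.041° ≈ +22.04°.

+22.04°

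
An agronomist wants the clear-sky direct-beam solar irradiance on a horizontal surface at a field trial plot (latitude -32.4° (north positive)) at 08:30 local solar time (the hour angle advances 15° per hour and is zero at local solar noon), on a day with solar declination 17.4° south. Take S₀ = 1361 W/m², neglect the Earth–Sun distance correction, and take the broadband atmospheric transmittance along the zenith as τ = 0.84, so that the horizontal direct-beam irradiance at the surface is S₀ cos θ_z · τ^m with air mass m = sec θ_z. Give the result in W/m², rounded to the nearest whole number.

Hour angle H = 15° × (8.5 − 12) = -52.50°.
cos θ_z = sin(-32.4°) sin(-17.4°) + cos(-32.4°) cos(-17.4°) cos(-52.50°) = 0.1602 + 0.4905 = 0.6507.
Air mass m = 1/cos θ_z = 1/0.6507 = 1.537; τ^m = 0.84^1.537 = 0.7649.
Surface direct beam = 1361 × 0.6507 × 0.7649 = 677.40 W/m².

677 W/m²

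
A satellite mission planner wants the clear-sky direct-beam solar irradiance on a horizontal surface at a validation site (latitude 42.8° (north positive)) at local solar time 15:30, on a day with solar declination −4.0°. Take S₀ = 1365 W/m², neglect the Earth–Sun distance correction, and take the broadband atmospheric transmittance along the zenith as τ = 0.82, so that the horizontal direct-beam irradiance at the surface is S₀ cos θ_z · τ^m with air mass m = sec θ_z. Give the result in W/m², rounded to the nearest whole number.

330 W/m²

Hour angle H = 15° × (15.5 − 12) = 52.50°.
With φ = 42.8°, δ = -4.0°, H = 52.50°: sin φ sin δ = -0.0474, cos φ cos δ cos H = 0.4456, so cos θ_z = 0.3982.
Air mass m = 1/cos θ_z = 1/0.3982 = 2.511; τ^m = 0.82^2.511 = 0.6076.
Surface direct beam = 1365 × 0.3982 × 0.6076 = 330.26 W/m².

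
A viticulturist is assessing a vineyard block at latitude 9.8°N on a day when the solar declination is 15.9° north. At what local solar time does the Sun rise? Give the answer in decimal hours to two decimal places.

−tan φ tan δ = −(0.1727)(0.2849) = -0.0492; H_s = arccos(-0.0492) = 92.82°.
Sunrise is at 12 − H_s/15 = 12 − 6.188 = 5.812 h local solar time.

5.81 h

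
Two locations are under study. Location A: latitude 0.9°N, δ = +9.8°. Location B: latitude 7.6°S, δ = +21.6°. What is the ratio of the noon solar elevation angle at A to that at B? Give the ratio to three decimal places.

A: 90° − |0.9 − (9.8)| = 81.10°.
B: 90° − |-7.6 − (21.6)| = 60.80°.
Ratio A/B = 81.1000 / 60.8000 = 1.3339.

1.334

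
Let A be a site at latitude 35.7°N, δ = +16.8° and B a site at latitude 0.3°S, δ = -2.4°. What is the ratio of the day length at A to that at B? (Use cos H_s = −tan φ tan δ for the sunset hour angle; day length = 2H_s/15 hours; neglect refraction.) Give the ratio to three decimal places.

A: H_s = arccos(−tan 35.7° · tan 16.8°) = 102.53°, so 2H_s/15 = 13.6707 h.
B: H_s = arccos(−tan -0.3° · tan -2.4°) = 90.01°, so 2H_s/15 = 12.0013 h.
Ratio A/B = 13.6707 / 12.0013 = 1.1391.

1.139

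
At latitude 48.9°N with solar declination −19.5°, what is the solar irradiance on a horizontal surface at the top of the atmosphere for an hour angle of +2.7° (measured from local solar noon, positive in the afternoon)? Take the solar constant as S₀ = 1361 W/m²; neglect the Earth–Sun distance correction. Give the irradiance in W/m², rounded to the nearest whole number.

500 W/m²

cos θ_z = sin φ sin δ + cos φ cos δ cos H = (0.7536)(-0.3338) + (0.6574)(0.9426)(0.9989) = 0.3674.
Top-of-atmosphere irradiance = S₀ cos θ_z = 1361 × 0.3674 = 500.03 W/m².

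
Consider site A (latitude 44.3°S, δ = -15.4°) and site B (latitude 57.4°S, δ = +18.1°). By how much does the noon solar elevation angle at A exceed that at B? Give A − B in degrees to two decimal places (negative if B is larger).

A: 90° − |-44.3 − (-15.4)| = 61.10°.
B: 90° − |-57.4 − (18.1)| = 14.50°.
A − B = 61.10 − 14.50 = 46.60°.

+46.60°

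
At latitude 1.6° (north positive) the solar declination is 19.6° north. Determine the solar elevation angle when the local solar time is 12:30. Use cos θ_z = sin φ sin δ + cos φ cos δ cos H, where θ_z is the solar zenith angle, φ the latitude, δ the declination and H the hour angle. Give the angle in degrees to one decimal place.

70.6°

Hour angle H = 15° × (12.5 − 12) = 7.50°.
cos θ_z = sin φ sin δ + cos φ cos δ cos H = (0.0279)(0.3355) + (0.9996)(0.9421)(0.9914) = 0.9430.
θ_z = arccos(0.9430) = 19.44°, so the elevation is 90° − 19.44° = 70.56°.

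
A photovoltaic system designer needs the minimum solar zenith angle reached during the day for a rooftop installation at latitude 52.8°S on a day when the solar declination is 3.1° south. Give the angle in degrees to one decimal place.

At local solar noon the hour angle is zero, so the zenith angle is |φ − δ| = |-52.8° − (-3.1°)| = 49.7°.

49.7°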